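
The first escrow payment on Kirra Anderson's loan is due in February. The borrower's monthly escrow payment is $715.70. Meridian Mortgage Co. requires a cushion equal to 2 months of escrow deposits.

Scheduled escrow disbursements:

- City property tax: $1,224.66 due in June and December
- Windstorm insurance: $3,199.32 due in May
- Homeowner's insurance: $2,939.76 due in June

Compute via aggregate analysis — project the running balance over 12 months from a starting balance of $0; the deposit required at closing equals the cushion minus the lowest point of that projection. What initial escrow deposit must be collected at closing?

Cushion = 2 × $715.70 = $1,431.40
Trial balance (start $0, +$715.70 each month, − disbursements):
  Feb: +$715.70 → $715.70
  Mar: +$715.70 → $1,431.40
  Apr: +$715.70 → $2,147.10
  May: +$715.70 − $3,199.32 → -$336.52
  Jun: +$715.70 − $4,164.42 → -$3,785.24
  Jul: +$715.70 → -$3,069.54
  Aug: +$715.70 → -$2,353.84
  Sep: +$715.70 → -$1,638.14
  Oct: +$715.70 → -$922.44
  Nov: +$715.70 → -$206.74
  Dec: +$715.70 − $1,224.66 → -$715.70
  Jan: +$715.70 → $0.00
Lowest trial balance = -$3,785.24 (Jun)
Initial deposit = cushion − low point = $1,431.40 − (-$3,785.24) = $5,216.64

$5,216.64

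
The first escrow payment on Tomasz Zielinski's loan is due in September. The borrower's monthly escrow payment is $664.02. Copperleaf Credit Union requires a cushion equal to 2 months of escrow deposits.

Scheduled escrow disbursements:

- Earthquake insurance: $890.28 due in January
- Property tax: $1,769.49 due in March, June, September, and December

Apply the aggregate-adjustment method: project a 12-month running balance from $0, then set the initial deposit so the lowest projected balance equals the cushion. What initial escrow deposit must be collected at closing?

$2,878.65

Cushion = 2 × $664.02 = $1,328.04
Trial balance (start $0, +$664.02 each month, − disbursements):
  Sep: +$664.02 − $1,769.49 → -$1,105.47
  Oct: +$664.02 → -$441.45
  Nov: +$664.02 → $222.57
  Dec: +$664.02 − $1,769.49 → -$882.90
  Jan: +$664.02 − $890.28 → -$1,109.16
  Feb: +$664.02 → -$445.14
  Mar: +$664.02 − $1,769.49 → -$1,550.61
  Apr: +$664.02 → -$886.59
  May: +$664.02 → -$222.57
  Jun: +$664.02 − $1,769.49 → -$1,328.04
  Jul: +$664.02 → -$664.02
  Aug: +$664.02 → $0.00
Lowest trial balance = -$1,550.61 (Mar)
Initial deposit = cushion − low point = $1,328.04 − (-$1,550.61) = $2,878.65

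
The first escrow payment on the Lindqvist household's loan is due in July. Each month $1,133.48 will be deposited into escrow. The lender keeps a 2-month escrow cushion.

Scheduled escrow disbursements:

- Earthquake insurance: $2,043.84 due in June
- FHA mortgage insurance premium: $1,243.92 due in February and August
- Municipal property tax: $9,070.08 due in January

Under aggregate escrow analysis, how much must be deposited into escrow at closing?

Cushion = 2 × $1,133.48 = $2,266.96
Trial balance (start $0, +$1,133.48 each month, − disbursements):
  Jul: +$1,133.48 → $1,133.48
  Aug: +$1,133.48 − $1,243.92 → $1,023.04
  Sep: +$1,133.48 → $2,156.52
  Oct: +$1,133.48 → $3,290.00
  Nov: +$1,133.48 → $4,423.48
  Dec: +$1,133.48 → $5,556.96
  Jan: +$1,133.48 − $9,070.08 → -$2,379.64
  Feb: +$1,133.48 − $1,243.92 → -$2,490.08
  Mar: +$1,133.48 → -$1,356.60
  Apr: +$1,133.48 → -$223.12
  May: +$1,133.48 → $910.36
  Jun: +$1,133.48 − $2,043.84 → $0.00
Lowest trial balance = -$2,490.08 (Feb)
Initial deposit = cushion − low point = $2,266.96 − (-$2,490.08) = $4,757.04

$4,757.04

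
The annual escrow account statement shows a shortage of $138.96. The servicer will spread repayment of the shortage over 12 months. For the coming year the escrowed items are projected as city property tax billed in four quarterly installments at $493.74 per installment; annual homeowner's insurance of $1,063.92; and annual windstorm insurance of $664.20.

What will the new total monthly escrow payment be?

City property tax: $493.74 × 4 = $1,974.96 per year
Homeowner's insurance: $1,063.92 per year
Windstorm insurance: $664.20 per year
Combined annual = $3,703.08
Monthly escrow = $3,703.08 / 12 = $308.59
Shortage spread = $138.96 / 12 = $11.58/mo
Adjusted monthly = $308.59 + $11.58 = $320.17

$320.17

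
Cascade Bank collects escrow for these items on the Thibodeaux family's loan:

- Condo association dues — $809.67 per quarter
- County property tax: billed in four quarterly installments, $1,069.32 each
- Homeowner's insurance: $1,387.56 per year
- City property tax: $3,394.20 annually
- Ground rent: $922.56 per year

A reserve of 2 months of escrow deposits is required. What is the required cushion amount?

Condo association dues = $809.67 × 4 = $3,238.68/yr
County property tax = $1,069.32 × 4 = $4,277.28/yr
Homeowner's insurance = $1,387.56/yr
City property tax = $3,394.20/yr
Ground rent = $922.56/yr
Total annual escrow = $3,238.68 + $4,277.28 + $1,387.56 + $3,394.20 + $922.56 = $13,220.28
Monthly = $13,220.28 ÷ 12 = $1,101.69
Reserve = 2 × $1,101.69 = $2,203.38

$2,203.38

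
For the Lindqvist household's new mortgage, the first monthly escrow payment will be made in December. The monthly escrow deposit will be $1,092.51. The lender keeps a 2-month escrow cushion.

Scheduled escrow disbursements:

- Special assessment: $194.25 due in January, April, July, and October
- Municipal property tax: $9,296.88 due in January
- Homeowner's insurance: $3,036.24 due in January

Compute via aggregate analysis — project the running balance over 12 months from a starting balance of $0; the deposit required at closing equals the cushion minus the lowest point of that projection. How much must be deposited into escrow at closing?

Cushion = 2 × $1,092.51 = $2,185.02
Trial balance (start $0, +$1,092.51 each month, − disbursements):
  Dec: +$1,092.51 → $1,092.51
  Jan: +$1,092.51 − $12,527.37 → -$10,342.35
  Feb: +$1,092.51 → -$9,249.84
  Mar: +$1,092.51 → -$8,157.33
  Apr: +$1,092.51 − $194.25 → -$7,259.07
  May: +$1,092.51 → -$6,166.56
  Jun: +$1,092.51 → -$5,074.05
  Jul: +$1,092.51 − $194.25 → -$4,175.79
  Aug: +$1,092.51 → -$3,083.28
  Sep: +$1,092.51 → -$1,990.77
  Oct: +$1,092.51 − $194.25 → -$1,092.51
  Nov: +$1,092.51 → $0.00
Lowest trial balance = -$10,342.35 (Jan)
Initial deposit = cushion − low point = $2,185.02 − (-$10,342.35) = $12,527.37

$12,527.37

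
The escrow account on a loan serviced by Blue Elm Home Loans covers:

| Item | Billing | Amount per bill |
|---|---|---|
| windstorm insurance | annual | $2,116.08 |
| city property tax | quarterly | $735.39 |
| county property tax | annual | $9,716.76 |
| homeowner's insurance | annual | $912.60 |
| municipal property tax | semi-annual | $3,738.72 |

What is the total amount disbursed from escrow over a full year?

$23,164.44

Windstorm insurance = $2,116.08/yr
City property tax = $735.39 × 4 = $2,941.56/yr
County property tax = $9,716.76/yr
Homeowner's insurance = $912.60/yr
Municipal property tax = $3,738.72 × 2 = $7,477.44/yr
Total annual escrow = $2,116.08 + $2,941.56 + $9,716.76 + $912.60 + $7,477.44 = $23,164.44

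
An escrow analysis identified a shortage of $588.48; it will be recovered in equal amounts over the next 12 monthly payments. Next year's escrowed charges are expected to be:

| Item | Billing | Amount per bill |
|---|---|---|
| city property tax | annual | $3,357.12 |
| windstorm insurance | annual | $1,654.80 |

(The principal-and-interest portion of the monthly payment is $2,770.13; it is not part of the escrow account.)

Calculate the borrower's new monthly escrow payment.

City property tax: $3,357.12 annually
Windstorm insurance: $1,654.80 annually
Yearly total = $5,011.92
Per month = $5,011.92 / 12 = $417.66
Shortage spread = $588.48 ÷ 12 = $49.04/mo
New monthly escrow = $417.66 + $49.04 = $466.70

$466.70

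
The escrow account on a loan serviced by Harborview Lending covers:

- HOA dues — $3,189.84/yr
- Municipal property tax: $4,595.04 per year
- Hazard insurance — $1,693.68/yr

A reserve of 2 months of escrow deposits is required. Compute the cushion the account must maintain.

HOA dues: $3,189.84 per year
Municipal property tax: $4,595.04 per year
Hazard insurance: $1,693.68 per year
Total per year = $3,189.84 + $4,595.04 + $1,693.68 = $9,478.56
Per month = $9,478.56 / 12 = $789.88
Required cushion = 2 × $789.88 = $1,579.76

$1,579.76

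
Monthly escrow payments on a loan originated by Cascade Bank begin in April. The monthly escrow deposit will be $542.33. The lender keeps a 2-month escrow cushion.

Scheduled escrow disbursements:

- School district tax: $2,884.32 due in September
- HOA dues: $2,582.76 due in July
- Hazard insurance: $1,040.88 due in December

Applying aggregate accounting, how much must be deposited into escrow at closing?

$3,297.76

Cushion = 2 × $542.33 = $1,084.66
Trial balance (start $0, +$542.33 each month, − disbursements):
  Apr: +$542.33 → $542.33
  May: +$542.33 → $1,084.66
  Jun: +$542.33 → $1,626.99
  Jul: +$542.33 − $2,582.76 → -$413.44
  Aug: +$542.33 → $128.89
  Sep: +$542.33 − $2,884.32 → -$2,213.10
  Oct: +$542.33 → -$1,670.77
  Nov: +$542.33 → -$1,128.44
  Dec: +$542.33 − $1,040.88 → -$1,626.99
  Jan: +$542.33 → -$1,084.66
  Feb: +$542.33 → -$542.33
  Mar: +$542.33 → $0.00
Lowest trial balance = -$2,213.10 (Sep)
Initial deposit = cushion − low point = $1,084.66 − (-$2,213.10) = $3,297.76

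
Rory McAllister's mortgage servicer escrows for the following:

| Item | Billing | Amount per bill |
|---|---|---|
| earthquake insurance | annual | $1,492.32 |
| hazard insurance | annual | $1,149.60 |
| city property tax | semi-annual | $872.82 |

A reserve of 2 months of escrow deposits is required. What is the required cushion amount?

$731.26

Earthquake insurance: $1,492.32
Hazard insurance: $1,149.60
City property tax: $872.82 × 2 = $1,745.64
Combined annual = $1,492.32 + $1,149.60 + $1,745.64 = $4,387.56
Base monthly escrow = $4,387.56 ÷ 12 = $365.63
Reserve = 2 × $365.63 = $731.26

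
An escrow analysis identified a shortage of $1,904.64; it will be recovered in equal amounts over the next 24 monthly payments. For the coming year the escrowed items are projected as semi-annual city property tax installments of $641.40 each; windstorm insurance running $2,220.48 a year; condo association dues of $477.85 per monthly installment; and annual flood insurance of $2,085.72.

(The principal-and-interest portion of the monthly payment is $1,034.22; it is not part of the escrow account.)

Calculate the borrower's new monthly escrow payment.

City property tax — $641.40 × 2 = $1,282.80/yr
Windstorm insurance — $2,220.48/yr
Condo association dues — $477.85 × 12 = $5,734.20/yr
Flood insurance — $2,085.72/yr
Total per year = $11,323.20
Monthly = $11,323.20 / 12 = $943.60
Monthly shortage recovery: $1,904.64 ÷ 24 = $79.36
New monthly escrow = $943.60 + $79.36 = $1,022.96

$1,022.96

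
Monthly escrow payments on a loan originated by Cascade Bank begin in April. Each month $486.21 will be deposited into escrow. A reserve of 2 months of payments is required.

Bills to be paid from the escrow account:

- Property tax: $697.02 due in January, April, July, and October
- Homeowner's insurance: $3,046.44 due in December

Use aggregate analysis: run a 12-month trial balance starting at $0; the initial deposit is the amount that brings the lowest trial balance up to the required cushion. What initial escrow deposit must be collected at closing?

$1,944.84

Cushion = 2 × $486.21 = $972.42
Trial balance (start $0, +$486.21 each month, − disbursements):
  Apr: +$486.21 − $697.02 → -$210.81
  May: +$486.21 → $275.40
  Jun: +$486.21 → $761.61
  Jul: +$486.21 − $697.02 → $550.80
  Aug: +$486.21 → $1,037.01
  Sep: +$486.21 → $1,523.22
  Oct: +$486.21 − $697.02 → $1,312.41
  Nov: +$486.21 → $1,798.62
  Dec: +$486.21 − $3,046.44 → -$761.61
  Jan: +$486.21 − $697.02 → -$972.42
  Feb: +$486.21 → -$486.21
  Mar: +$486.21 → $0.00
Lowest trial balance = -$972.42 (Jan)
Initial deposit = cushion − low point = $972.42 − (-$972.42) = $1,944.84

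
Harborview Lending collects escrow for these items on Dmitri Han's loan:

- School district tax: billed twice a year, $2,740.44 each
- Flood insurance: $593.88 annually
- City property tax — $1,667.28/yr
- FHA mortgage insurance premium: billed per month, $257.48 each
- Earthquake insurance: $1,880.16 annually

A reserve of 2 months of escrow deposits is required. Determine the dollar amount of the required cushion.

School district tax — $2,740.44 × 2 = $5,480.88
Flood insurance — $593.88
City property tax — $1,667.28
FHA mortgage insurance premium — $257.48 × 12 = $3,089.76
Earthquake insurance — $1,880.16
Annual escrow total = $12,711.96
Monthly escrow = $12,711.96 ÷ 12 = $1,059.33
Cushion = 2 × $1,059.33 = $2,118.66

$2,118.66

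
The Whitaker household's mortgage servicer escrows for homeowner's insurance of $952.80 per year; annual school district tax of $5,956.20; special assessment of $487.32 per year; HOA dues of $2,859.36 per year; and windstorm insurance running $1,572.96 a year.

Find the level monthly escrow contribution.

Homeowner's insurance = $952.80
School district tax = $5,956.20
Special assessment = $487.32
HOA dues = $2,859.36
Windstorm insurance = $1,572.96
Yearly total = $11,828.64
Base monthly escrow = $11,828.64 / 12 = $985.72

$985.72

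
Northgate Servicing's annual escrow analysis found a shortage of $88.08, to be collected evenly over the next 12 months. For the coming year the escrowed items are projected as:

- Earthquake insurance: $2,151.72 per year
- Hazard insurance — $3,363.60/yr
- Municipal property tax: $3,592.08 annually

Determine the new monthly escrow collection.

Earthquake insurance — $2,151.72 annually
Hazard insurance — $3,363.60 annually
Municipal property tax — $3,592.08 annually
Total annual escrow = $9,107.40
Base monthly escrow = $9,107.40 ÷ 12 = $758.95
Shortage per month = $88.08 / 12 = $7.34
Adjusted monthly = $758.95 + $7.34 = $766.29

$766.29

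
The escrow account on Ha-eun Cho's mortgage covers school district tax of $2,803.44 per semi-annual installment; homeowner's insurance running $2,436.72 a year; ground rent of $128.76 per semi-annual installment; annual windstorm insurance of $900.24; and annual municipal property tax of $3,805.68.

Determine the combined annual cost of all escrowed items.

School district tax: $2,803.44 × 2 = $5,606.88 per year
Homeowner's insurance: $2,436.72 per year
Ground rent: $128.76 × 2 = $257.52 per year
Windstorm insurance: $900.24 per year
Municipal property tax: $3,805.68 per year
Total per year = $5,606.88 + $2,436.72 + $257.52 + $900.24 + $3,805.68 = $13,007.04

$13,007.04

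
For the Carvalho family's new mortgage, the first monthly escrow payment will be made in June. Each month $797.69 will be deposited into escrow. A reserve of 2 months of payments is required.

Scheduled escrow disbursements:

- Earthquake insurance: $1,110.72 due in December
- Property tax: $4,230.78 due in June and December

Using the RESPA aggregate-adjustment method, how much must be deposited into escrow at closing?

$5,583.83

Cushion = 2 × $797.69 = $1,595.38
Trial balance (start $0, +$797.69 each month, − disbursements):
  Jun: +$797.69 − $4,230.78 → -$3,433.09
  Jul: +$797.69 → -$2,635.40
  Aug: +$797.69 → -$1,837.71
  Sep: +$797.69 → -$1,040.02
  Oct: +$797.69 → -$242.33
  Nov: +$797.69 → $555.36
  Dec: +$797.69 − $5,341.50 → -$3,988.45
  Jan: +$797.69 → -$3,190.76
  Feb: +$797.69 → -$2,393.07
  Mar: +$797.69 → -$1,595.38
  Apr: +$797.69 → -$797.69
  May: +$797.69 → $0.00
Lowest trial balance = -$3,988.45 (Dec)
Initial deposit = cushion − low point = $1,595.38 − (-$3,988.45) = $5,583.83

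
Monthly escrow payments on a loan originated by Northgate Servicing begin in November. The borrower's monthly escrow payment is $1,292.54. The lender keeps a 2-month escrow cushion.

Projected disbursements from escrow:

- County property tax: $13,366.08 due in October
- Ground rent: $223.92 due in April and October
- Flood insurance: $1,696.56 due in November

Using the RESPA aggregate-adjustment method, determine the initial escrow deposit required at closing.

$2,989.10

Cushion = 2 × $1,292.54 = $2,585.08
Trial balance (start $0, +$1,292.54 each month, − disbursements):
  Nov: +$1,292.54 − $1,696.56 → -$404.02
  Dec: +$1,292.54 → $888.52
  Jan: +$1,292.54 → $2,181.06
  Feb: +$1,292.54 → $3,473.60
  Mar: +$1,292.54 → $4,766.14
  Apr: +$1,292.54 − $223.92 → $5,834.76
  May: +$1,292.54 → $7,127.30
  Jun: +$1,292.54 → $8,419.84
  Jul: +$1,292.54 → $9,712.38
  Aug: +$1,292.54 → $11,004.92
  Sep: +$1,292.54 → $12,297.46
  Oct: +$1,292.54 − $13,590.00 → $0.00
Lowest trial balance = -$404.02 (Nov)
Initial deposit = cushion − low point = $2,585.08 − (-$404.02) = $2,989.10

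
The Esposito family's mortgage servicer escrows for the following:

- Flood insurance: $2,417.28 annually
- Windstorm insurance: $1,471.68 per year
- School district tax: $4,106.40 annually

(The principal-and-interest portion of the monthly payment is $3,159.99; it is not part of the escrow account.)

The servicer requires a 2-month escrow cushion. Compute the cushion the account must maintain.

$1,332.56

Flood insurance: $2,417.28
Windstorm insurance: $1,471.68
School district tax: $4,106.40
Total annual escrow = $7,995.36
Monthly = $7,995.36 / 12 = $666.28
Required cushion = 2 × $666.28 = $1,332.56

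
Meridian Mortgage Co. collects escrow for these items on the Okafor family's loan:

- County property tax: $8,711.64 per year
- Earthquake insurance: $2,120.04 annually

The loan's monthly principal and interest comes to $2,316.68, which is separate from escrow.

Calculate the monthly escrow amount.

County property tax = $8,711.64 per year
Earthquake insurance = $2,120.04 per year
Annual escrow total = $8,711.64 + $2,120.04 = $10,831.68
Monthly escrow = $10,831.68 / 12 = $902.64

$902.64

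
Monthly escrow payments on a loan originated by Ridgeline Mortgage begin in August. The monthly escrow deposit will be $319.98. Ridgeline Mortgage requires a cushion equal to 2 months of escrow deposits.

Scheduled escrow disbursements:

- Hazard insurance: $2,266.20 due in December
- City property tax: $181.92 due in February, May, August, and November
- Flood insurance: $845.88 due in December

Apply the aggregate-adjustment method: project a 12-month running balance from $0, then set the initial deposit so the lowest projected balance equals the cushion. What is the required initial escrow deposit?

$2,515.98

Cushion = 2 × $319.98 = $639.96
Trial balance (start $0, +$319.98 each month, − disbursements):
  Aug: +$319.98 − $181.92 → $138.06
  Sep: +$319.98 → $458.04
  Oct: +$319.98 → $778.02
  Nov: +$319.98 − $181.92 → $916.08
  Dec: +$319.98 − $3,112.08 → -$1,876.02
  Jan: +$319.98 → -$1,556.04
  Feb: +$319.98 − $181.92 → -$1,417.98
  Mar: +$319.98 → -$1,098.00
  Apr: +$319.98 → -$778.02
  May: +$319.98 − $181.92 → -$639.96
  Jun: +$319.98 → -$319.98
  Jul: +$319.98 → $0.00
Lowest trial balance = -$1,876.02 (Dec)
Initial deposit = cushion − low point = $639.96 − (-$1,876.02) = $2,515.98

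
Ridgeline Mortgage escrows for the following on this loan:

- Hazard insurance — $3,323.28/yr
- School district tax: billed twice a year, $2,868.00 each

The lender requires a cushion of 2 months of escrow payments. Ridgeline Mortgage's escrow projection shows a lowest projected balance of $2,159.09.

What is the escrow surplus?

Hazard insurance — $3,323.28 annually
School district tax — $2,868.00 × 2 = $5,736.00 annually
Yearly total = $9,059.28
Base monthly escrow = $9,059.28 / 12 = $754.94
Required reserve = 2 × $754.94 = $1,509.88
Excess over cushion: $2,159.09 − $1,509.88 = $649.21

$649.21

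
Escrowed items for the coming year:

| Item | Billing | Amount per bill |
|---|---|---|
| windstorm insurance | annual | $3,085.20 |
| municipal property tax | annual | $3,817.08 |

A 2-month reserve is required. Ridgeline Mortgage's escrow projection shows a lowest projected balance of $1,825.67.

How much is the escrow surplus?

$675.29

Windstorm insurance = $3,085.20 per year
Municipal property tax = $3,817.08 per year
Total annual escrow = $3,085.20 + $3,817.08 = $6,902.28
Per month = $6,902.28 / 12 = $575.19
Required cushion = 2 × $575.19 = $1,150.38
Excess over cushion: $1,825.67 − $1,150.38 = $675.29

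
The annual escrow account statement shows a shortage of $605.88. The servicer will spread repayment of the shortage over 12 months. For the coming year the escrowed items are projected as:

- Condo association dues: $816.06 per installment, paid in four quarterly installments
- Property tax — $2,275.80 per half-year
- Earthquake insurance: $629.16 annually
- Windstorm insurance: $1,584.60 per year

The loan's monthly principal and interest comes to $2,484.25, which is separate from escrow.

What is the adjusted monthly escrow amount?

Condo association dues = $816.06 × 4 = $3,264.24 annually
Property tax = $2,275.80 × 2 = $4,551.60 annually
Earthquake insurance = $629.16 annually
Windstorm insurance = $1,584.60 annually
Total per year = $3,264.24 + $4,551.60 + $629.16 + $1,584.60 = $10,029.60
Monthly = $10,029.60 ÷ 12 = $835.80
Monthly shortage recovery: $605.88 ÷ 12 = $50.49
New monthly escrow = $835.80 + $50.49 = $886.29

$886.29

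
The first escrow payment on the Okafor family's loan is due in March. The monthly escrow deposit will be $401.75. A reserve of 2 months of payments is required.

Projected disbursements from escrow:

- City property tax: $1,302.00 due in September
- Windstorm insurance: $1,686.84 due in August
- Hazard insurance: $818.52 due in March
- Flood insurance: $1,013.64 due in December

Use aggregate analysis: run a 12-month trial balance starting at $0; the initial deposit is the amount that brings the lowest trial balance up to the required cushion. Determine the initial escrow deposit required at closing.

Cushion = 2 × $401.75 = $803.50
Trial balance (start $0, +$401.75 each month, − disbursements):
  Mar: +$401.75 − $818.52 → -$416.77
  Apr: +$401.75 → -$15.02
  May: +$401.75 → $386.73
  Jun: +$401.75 → $788.48
  Jul: +$401.75 → $1,190.23
  Aug: +$401.75 − $1,686.84 → -$94.86
  Sep: +$401.75 − $1,302.00 → -$995.11
  Oct: +$401.75 → -$593.36
  Nov: +$401.75 → -$191.61
  Dec: +$401.75 − $1,013.64 → -$803.50
  Jan: +$401.75 → -$401.75
  Feb: +$401.75 → $0.00
Lowest trial balance = -$995.11 (Sep)
Initial deposit = cushion − low point = $803.50 − (-$995.11) = $1,798.61

$1,798.61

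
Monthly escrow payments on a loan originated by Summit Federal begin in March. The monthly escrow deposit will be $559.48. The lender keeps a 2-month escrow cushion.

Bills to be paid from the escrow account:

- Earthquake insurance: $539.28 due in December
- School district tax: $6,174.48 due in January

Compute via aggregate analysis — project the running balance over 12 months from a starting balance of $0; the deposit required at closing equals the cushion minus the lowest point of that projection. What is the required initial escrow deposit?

$1,678.44

Cushion = 2 × $559.48 = $1,118.96
Trial balance (start $0, +$559.48 each month, − disbursements):
  Mar: +$559.48 → $559.48
  Apr: +$559.48 → $1,118.96
  May: +$559.48 → $1,678.44
  Jun: +$559.48 → $2,237.92
  Jul: +$559.48 → $2,797.40
  Aug: +$559.48 → $3,356.88
  Sep: +$559.48 → $3,916.36
  Oct: +$559.48 → $4,475.84
  Nov: +$559.48 → $5,035.32
  Dec: +$559.48 − $539.28 → $5,055.52
  Jan: +$559.48 − $6,174.48 → -$559.48
  Feb: +$559.48 → $0.00
Lowest trial balance = -$559.48 (Jan)
Initial deposit = cushion − low point = $1,118.96 − (-$559.48) = $1,678.44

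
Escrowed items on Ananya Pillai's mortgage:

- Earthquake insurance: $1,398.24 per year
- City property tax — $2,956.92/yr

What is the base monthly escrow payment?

Earthquake insurance — $1,398.24 annually
City property tax — $2,956.92 annually
Yearly total = $4,355.16
Per month = $4,355.16 ÷ 12 = $362.93

$362.93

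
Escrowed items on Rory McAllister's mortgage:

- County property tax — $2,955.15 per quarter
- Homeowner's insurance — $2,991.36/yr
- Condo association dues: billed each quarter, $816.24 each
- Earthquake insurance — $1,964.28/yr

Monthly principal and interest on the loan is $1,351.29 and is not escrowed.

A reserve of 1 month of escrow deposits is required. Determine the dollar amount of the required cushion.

County property tax: $2,955.15 × 4 = $11,820.60 annually
Homeowner's insurance: $2,991.36 annually
Condo association dues: $816.24 × 4 = $3,264.96 annually
Earthquake insurance: $1,964.28 annually
Total per year = $20,041.20
Monthly = $20,041.20 ÷ 12 = $1,670.10
Cushion = 1 × $1,670.10 = $1,670.10

$1,670.10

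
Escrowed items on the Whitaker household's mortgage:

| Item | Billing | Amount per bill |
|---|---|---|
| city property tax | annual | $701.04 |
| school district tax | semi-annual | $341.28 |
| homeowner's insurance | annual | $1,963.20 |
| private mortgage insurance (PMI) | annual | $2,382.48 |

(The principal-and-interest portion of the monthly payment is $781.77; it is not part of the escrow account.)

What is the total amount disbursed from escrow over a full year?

$5,729.28

City property tax: $701.04 per year
School district tax: $341.28 × 2 = $682.56 per year
Homeowner's insurance: $1,963.20 per year
Private mortgage insurance (PMI): $2,382.48 per year
Yearly total = $5,729.28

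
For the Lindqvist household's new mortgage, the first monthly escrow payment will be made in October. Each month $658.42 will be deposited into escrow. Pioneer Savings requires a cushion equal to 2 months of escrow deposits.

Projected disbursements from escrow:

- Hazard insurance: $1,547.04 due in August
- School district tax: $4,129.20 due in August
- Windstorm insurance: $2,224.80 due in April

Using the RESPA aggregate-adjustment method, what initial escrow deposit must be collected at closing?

Cushion = 2 × $658.42 = $1,316.84
Trial balance (start $0, +$658.42 each month, − disbursements):
  Oct: +$658.42 → $658.42
  Nov: +$658.42 → $1,316.84
  Dec: +$658.42 → $1,975.26
  Jan: +$658.42 → $2,633.68
  Feb: +$658.42 → $3,292.10
  Mar: +$658.42 → $3,950.52
  Apr: +$658.42 − $2,224.80 → $2,384.14
  May: +$658.42 → $3,042.56
  Jun: +$658.42 → $3,700.98
  Jul: +$658.42 → $4,359.40
  Aug: +$658.42 − $5,676.24 → -$658.42
  Sep: +$658.42 → $0.00
Lowest trial balance = -$658.42 (Aug)
Initial deposit = cushion − low point = $1,316.84 − (-$658.42) = $1,975.26

$1,975.26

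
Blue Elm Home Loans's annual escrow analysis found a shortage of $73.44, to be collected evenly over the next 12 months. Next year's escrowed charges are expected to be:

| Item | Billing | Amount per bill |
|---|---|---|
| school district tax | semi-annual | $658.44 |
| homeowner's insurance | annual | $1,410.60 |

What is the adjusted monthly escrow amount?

School district tax = $658.44 × 2 = $1,316.88
Homeowner's insurance = $1,410.60
Total per year = $1,316.88 + $1,410.60 = $2,727.48
Base monthly escrow = $2,727.48 ÷ 12 = $227.29
Shortage spread = $73.44 / 12 = $6.12/mo
New monthly escrow = $227.29 + $6.12 = $233.41

$233.41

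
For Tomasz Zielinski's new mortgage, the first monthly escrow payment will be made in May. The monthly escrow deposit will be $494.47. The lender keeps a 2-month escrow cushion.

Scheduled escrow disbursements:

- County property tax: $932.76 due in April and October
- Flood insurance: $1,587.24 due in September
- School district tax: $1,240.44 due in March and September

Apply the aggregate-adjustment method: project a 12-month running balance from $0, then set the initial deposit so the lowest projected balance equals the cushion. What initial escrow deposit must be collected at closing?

$1,782.56

Cushion = 2 × $494.47 = $988.94
Trial balance (start $0, +$494.47 each month, − disbursements):
  May: +$494.47 → $494.47
  Jun: +$494.47 → $988.94
  Jul: +$494.47 → $1,483.41
  Aug: +$494.47 → $1,977.88
  Sep: +$494.47 − $2,827.68 → -$355.33
  Oct: +$494.47 − $932.76 → -$793.62
  Nov: +$494.47 → -$299.15
  Dec: +$494.47 → $195.32
  Jan: +$494.47 → $689.79
  Feb: +$494.47 → $1,184.26
  Mar: +$494.47 − $1,240.44 → $438.29
  Apr: +$494.47 − $932.76 → $0.00
Lowest trial balance = -$793.62 (Oct)
Initial deposit = cushion − low point = $988.94 − (-$793.62) = $1,782.56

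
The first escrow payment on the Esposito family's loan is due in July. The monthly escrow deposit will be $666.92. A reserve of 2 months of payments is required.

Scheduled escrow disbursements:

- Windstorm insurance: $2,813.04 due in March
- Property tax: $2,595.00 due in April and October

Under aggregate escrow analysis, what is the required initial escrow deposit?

Cushion = 2 × $666.92 = $1,333.84
Trial balance (start $0, +$666.92 each month, − disbursements):
  Jul: +$666.92 → $666.92
  Aug: +$666.92 → $1,333.84
  Sep: +$666.92 → $2,000.76
  Oct: +$666.92 − $2,595.00 → $72.68
  Nov: +$666.92 → $739.60
  Dec: +$666.92 → $1,406.52
  Jan: +$666.92 → $2,073.44
  Feb: +$666.92 → $2,740.36
  Mar: +$666.92 − $2,813.04 → $594.24
  Apr: +$666.92 − $2,595.00 → -$1,333.84
  May: +$666.92 → -$666.92
  Jun: +$666.92 → $0.00
Lowest trial balance = -$1,333.84 (Apr)
Initial deposit = cushion − low point = $1,333.84 − (-$1,333.84) = $2,667.68

$2,667.68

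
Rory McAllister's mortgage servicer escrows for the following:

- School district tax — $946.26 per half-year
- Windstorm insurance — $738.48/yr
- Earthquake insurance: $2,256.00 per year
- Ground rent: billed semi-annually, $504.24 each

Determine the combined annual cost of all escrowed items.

$5,895.48

School district tax = $946.26 × 2 = $1,892.52
Windstorm insurance = $738.48
Earthquake insurance = $2,256.00
Ground rent = $504.24 × 2 = $1,008.48
Total annual escrow = $1,892.52 + $738.48 + $2,256.00 + $1,008.48 = $5,895.48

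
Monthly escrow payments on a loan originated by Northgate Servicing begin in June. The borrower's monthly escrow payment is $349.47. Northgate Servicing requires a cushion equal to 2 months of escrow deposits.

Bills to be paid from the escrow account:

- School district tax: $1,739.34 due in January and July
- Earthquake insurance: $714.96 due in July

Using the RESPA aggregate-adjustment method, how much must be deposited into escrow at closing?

Cushion = 2 × $349.47 = $698.94
Trial balance (start $0, +$349.47 each month, − disbursements):
  Jun: +$349.47 → $349.47
  Jul: +$349.47 − $2,454.30 → -$1,755.36
  Aug: +$349.47 → -$1,405.89
  Sep: +$349.47 → -$1,056.42
  Oct: +$349.47 → -$706.95
  Nov: +$349.47 → -$357.48
  Dec: +$349.47 → -$8.01
  Jan: +$349.47 − $1,739.34 → -$1,397.88
  Feb: +$349.47 → -$1,048.41
  Mar: +$349.47 → -$698.94
  Apr: +$349.47 → -$349.47
  May: +$349.47 → $0.00
Lowest trial balance = -$1,755.36 (Jul)
Initial deposit = cushion − low point = $698.94 − (-$1,755.36) = $2,454.30

$2,454.30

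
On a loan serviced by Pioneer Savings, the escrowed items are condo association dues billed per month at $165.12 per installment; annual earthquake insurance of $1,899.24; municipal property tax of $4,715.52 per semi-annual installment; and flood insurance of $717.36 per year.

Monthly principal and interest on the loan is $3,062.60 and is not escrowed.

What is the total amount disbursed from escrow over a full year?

$14,029.08

Condo association dues: $165.12 × 12 = $1,981.44 per year
Earthquake insurance: $1,899.24 per year
Municipal property tax: $4,715.52 × 2 = $9,431.04 per year
Flood insurance: $717.36 per year
Combined annual = $1,981.44 + $1,899.24 + $9,431.04 + $717.36 = $14,029.08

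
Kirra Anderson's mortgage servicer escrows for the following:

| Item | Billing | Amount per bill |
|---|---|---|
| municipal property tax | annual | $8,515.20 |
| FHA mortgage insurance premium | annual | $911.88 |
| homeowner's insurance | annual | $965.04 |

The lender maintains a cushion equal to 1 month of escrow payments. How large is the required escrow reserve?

Municipal property tax — $8,515.20 annually
FHA mortgage insurance premium — $911.88 annually
Homeowner's insurance — $965.04 annually
Annual escrow total = $8,515.20 + $911.88 + $965.04 = $10,392.12
Per month = $10,392.12 / 12 = $866.01
Required cushion = 1 × $866.01 = $866.01

$866.01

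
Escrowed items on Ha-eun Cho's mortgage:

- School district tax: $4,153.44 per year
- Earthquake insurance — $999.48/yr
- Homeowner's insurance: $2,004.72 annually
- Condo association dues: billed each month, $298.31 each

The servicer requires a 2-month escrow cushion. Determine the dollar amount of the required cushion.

School district tax — $4,153.44/yr
Earthquake insurance — $999.48/yr
Homeowner's insurance — $2,004.72/yr
Condo association dues — $298.31 × 12 = $3,579.72/yr
Yearly total = $4,153.44 + $999.48 + $2,004.72 + $3,579.72 = $10,737.36
Per month = $10,737.36 ÷ 12 = $894.78
Required cushion = 2 × $894.78 = $1,789.56

$1,789.56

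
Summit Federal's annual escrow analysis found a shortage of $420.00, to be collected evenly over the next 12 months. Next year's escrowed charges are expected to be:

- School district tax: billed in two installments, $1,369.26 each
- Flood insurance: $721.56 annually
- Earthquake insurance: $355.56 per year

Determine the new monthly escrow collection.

School district tax — $1,369.26 × 2 = $2,738.52
Flood insurance — $721.56
Earthquake insurance — $355.56
Combined annual = $3,815.64
Monthly escrow = $3,815.64 / 12 = $317.97
Shortage spread = $420.00 ÷ 12 = $35.00/mo
New monthly escrow = $317.97 + $35.00 = $352.97

$352.97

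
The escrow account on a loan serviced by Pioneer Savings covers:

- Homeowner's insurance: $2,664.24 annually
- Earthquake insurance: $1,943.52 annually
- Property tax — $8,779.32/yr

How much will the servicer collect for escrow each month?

Homeowner's insurance: $2,664.24 per year
Earthquake insurance: $1,943.52 per year
Property tax: $8,779.32 per year
Yearly total = $13,387.08
Base monthly escrow = $13,387.08 ÷ 12 = $1,115.59

$1,115.59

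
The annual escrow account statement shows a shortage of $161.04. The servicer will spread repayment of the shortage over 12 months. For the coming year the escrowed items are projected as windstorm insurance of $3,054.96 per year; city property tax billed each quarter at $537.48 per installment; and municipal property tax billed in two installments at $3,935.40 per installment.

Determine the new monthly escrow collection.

$1,103.06

Windstorm insurance — $3,054.96 per year
City property tax — $537.48 × 4 = $2,149.92 per year
Municipal property tax — $3,935.40 × 2 = $7,870.80 per year
Annual escrow total = $13,075.68
Base monthly escrow = $13,075.68 / 12 = $1,089.64
Monthly shortage recovery: $161.04 ÷ 12 = $13.42
Adjusted monthly = $1,089.64 + $13.42 = $1,103.06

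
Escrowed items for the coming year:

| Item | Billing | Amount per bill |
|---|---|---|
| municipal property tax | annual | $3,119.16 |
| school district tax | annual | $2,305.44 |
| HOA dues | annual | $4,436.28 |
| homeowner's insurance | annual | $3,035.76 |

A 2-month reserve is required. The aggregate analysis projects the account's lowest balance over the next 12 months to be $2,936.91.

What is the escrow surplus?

$787.47

Municipal property tax: $3,119.16/yr
School district tax: $2,305.44/yr
HOA dues: $4,436.28/yr
Homeowner's insurance: $3,035.76/yr
Total annual escrow = $12,896.64
Base monthly escrow = $12,896.64 ÷ 12 = $1,074.72
Required cushion = 2 × $1,074.72 = $2,149.44
Excess over cushion: $2,936.91 − $2,149.44 = $787.47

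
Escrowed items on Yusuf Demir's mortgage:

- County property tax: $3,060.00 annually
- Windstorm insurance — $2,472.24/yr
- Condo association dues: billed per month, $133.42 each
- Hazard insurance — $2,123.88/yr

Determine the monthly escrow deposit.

$771.43

County property tax = $3,060.00/yr
Windstorm insurance = $2,472.24/yr
Condo association dues = $133.42 × 12 = $1,601.04/yr
Hazard insurance = $2,123.88/yr
Total per year = $3,060.00 + $2,472.24 + $1,601.04 + $2,123.88 = $9,257.16
Monthly = $9,257.16 ÷ 12 = $771.43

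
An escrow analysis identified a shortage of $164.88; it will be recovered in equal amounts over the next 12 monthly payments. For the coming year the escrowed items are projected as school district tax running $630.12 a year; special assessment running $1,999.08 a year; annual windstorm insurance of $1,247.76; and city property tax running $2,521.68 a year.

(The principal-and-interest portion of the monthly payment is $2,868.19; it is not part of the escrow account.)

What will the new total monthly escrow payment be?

School district tax = $630.12 annually
Special assessment = $1,999.08 annually
Windstorm insurance = $1,247.76 annually
City property tax = $2,521.68 annually
Yearly total = $630.12 + $1,999.08 + $1,247.76 + $2,521.68 = $6,398.64
Base monthly escrow = $6,398.64 / 12 = $533.22
Shortage per month = $164.88 ÷ 12 = $13.74
New monthly escrow = $533.22 + $13.74 = $546.96

$546.96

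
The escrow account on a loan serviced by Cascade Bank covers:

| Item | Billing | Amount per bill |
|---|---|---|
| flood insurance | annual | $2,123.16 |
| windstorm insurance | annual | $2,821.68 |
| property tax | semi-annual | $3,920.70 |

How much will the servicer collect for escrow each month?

$1,065.52

Flood insurance = $2,123.16
Windstorm insurance = $2,821.68
Property tax = $3,920.70 × 2 = $7,841.40
Yearly total = $2,123.16 + $2,821.68 + $7,841.40 = $12,786.24
Base monthly escrow = $12,786.24 / 12 = $1,065.52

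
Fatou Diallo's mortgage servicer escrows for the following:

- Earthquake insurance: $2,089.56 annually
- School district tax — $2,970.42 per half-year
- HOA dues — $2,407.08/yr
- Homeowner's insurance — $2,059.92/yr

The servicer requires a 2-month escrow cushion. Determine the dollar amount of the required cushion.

$2,082.90

Earthquake insurance: $2,089.56 annually
School district tax: $2,970.42 × 2 = $5,940.84 annually
HOA dues: $2,407.08 annually
Homeowner's insurance: $2,059.92 annually
Yearly total = $2,089.56 + $5,940.84 + $2,407.08 + $2,059.92 = $12,497.40
Monthly escrow = $12,497.40 ÷ 12 = $1,041.45
Reserve = 2 × $1,041.45 = $2,082.90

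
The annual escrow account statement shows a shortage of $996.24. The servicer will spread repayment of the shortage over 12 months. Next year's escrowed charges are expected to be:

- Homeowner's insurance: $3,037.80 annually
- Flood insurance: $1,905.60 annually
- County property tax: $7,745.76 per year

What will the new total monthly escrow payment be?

Homeowner's insurance = $3,037.80
Flood insurance = $1,905.60
County property tax = $7,745.76
Yearly total = $3,037.80 + $1,905.60 + $7,745.76 = $12,689.16
Monthly = $12,689.16 / 12 = $1,057.43
Shortage per month = $996.24 / 12 = $83.02
Adjusted monthly = $1,057.43 + $83.02 = $1,140.45

$1,140.45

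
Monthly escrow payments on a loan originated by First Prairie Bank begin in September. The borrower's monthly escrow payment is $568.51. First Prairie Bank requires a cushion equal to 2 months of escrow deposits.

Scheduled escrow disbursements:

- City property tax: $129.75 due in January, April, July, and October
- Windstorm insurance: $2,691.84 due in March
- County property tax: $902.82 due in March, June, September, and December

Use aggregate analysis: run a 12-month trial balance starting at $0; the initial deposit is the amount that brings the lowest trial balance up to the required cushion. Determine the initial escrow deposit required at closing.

Cushion = 2 × $568.51 = $1,137.02
Trial balance (start $0, +$568.51 each month, − disbursements):
  Sep: +$568.51 − $902.82 → -$334.31
  Oct: +$568.51 − $129.75 → $104.45
  Nov: +$568.51 → $672.96
  Dec: +$568.51 − $902.82 → $338.65
  Jan: +$568.51 − $129.75 → $777.41
  Feb: +$568.51 → $1,345.92
  Mar: +$568.51 − $3,594.66 → -$1,680.23
  Apr: +$568.51 − $129.75 → -$1,241.47
  May: +$568.51 → -$672.96
  Jun: +$568.51 − $902.82 → -$1,007.27
  Jul: +$568.51 − $129.75 → -$568.51
  Aug: +$568.51 → $0.00
Lowest trial balance = -$1,680.23 (Mar)
Initial deposit = cushion − low point = $1,137.02 − (-$1,680.23) = $2,817.25

$2,817.25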